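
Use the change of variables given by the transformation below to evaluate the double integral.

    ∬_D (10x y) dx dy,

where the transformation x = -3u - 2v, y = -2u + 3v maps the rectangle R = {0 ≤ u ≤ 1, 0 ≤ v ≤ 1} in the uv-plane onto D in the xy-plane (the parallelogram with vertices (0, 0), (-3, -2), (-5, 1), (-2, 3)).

Compute the Jacobian determinant of (x, y) with respect to (u, v):

    ∂(x,y)/∂(u,v) = | -3  -2 | = (-3)(3) - (-2)(-2) = -13.
                   | -2  3 |

Its absolute value is |J| = 13 (the area scaling factor).

Substituting x = -3u - 2v, y = -2u + 3v into the integrand,

    10x y → 60u^2 - 50u v - 60v^2,

so the integral becomes

    ∬_R (60u^2 - 50u v - 60v^2) · |J| du dv = ∫_0^1 ∫_0^1 (780u^2 - 650u v - 780v^2) dv du.

Inner (v): 780u^2 - 325u - 260.
Outer (u): -325/2.

Therefore ∬_D (10x y) dx dy = -325/2.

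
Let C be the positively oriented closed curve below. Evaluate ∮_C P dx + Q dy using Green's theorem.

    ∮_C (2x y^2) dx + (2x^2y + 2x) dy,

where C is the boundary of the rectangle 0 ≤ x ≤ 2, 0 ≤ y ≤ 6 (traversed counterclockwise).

Green's theorem converts the closed line integral into a double integral over the enclosed region D:

    ∮_C P dx + Q dy = ∬_D (∂Q/∂x - ∂P/∂y) dA.

Here P = 2x y^2, Q = 2x^2y + 2x, so

    ∂Q/∂x = 4x y + 2,    ∂P/∂y = 4x y,
    ∂Q/∂x - ∂P/∂y = 2.

D is the region 0 ≤ x ≤ 2, 0 ≤ y ≤ 6. Evaluating the double integral:

    ∬_D (2) dA = ∫_0^{2} ∫_0^{6} (2) dy dx.

Inner (y from 0 to 6): 12.
Outer (x from 0 to 2): 24.

Therefore ∮_C P dx + Q dy = 24.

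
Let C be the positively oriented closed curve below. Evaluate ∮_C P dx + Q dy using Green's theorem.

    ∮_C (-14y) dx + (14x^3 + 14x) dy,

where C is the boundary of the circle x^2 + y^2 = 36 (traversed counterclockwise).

Green's theorem converts the closed line integral into a double integral over the enclosed region D:

    ∮_C P dx + Q dy = ∬_D (∂Q/∂x - ∂P/∂y) dA.

Here P = -14y, Q = 14x^3 + 14x, so

    ∂Q/∂x = 42x^2 + 14,    ∂P/∂y = -14,
    ∂Q/∂x - ∂P/∂y = 42x^2 + 28.

D is the region x^2 + y^2 ≤ 36. Evaluating the double integral:

In polar coordinates (x = r cos θ, y = r sin θ, dA = r dr dθ) the integrand becomes 42r^2cos(θ)^2 + 28, so

    ∬_D (42x^2 + 28) dA = ∫_0^{2π} ∫_0^{6} (42r^2cos(θ)^2 + 28) · r dr dθ.

Inner (r from 0 to 6): 13608cos(θ)^2 + 504.
Outer (θ from 0 to 2π): 14616π.

Therefore ∮_C P dx + Q dy = 14616π.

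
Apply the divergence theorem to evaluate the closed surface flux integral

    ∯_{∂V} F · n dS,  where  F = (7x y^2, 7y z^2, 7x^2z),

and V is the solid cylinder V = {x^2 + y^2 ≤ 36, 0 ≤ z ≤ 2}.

By the divergence theorem,

    ∯_{∂V} F · n dS = ∭_V (∇ · F) dV.

Compute the divergence:
    ∇ · F = ∂F_x/∂x + ∂F_y/∂y + ∂F_z/∂z = 7y^2 + 7z^2 + 7x^2 = 7x^2 + 7y^2 + 7z^2.

In cylindrical coordinates, x = r cos(θ), y = r sin(θ), z = z, dV = r dr dθ dz, with 0 ≤ r ≤ 6, 0 ≤ θ ≤ 2π, 0 ≤ z ≤ 2.

The integrand, after substitution and multiplying by the volume element, becomes (7r^2 + 7z^2) · r, so

    ∭_V (∇·F) dV = ∫_0^{2π} ∫_0^{6} ∫_0^{2} (7r^2 + 7z^2) · r dz dr dθ.

Inner (z from 0 to 2): 14r (r^2 + 4/3).
Middle (r from 0 to 6): 4872.
Outer (θ from 0 to 2π): 9744π.

Therefore ∯_{∂V} F · n dS = 9744π.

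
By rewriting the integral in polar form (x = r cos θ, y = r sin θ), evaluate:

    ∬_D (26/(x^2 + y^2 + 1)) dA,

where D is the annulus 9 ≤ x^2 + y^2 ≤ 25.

The region D is 3 ≤ r ≤ 5, 0 ≤ θ ≤ 2π in polar coordinates, where x = r cos(θ), y = r sin(θ), and dA = r dr dθ.

Under the substitution, the integrand becomes 26/(r^2 + 1), so

    ∬_D (26/(x^2 + y^2 + 1)) dA = ∫_{0}^{2π} ∫_{3}^{5} (26/(r^2 + 1)) · r dr dθ.

Inner integral (in r): ∫_{3}^{5} (26/(r^2 + 1)) · r dr = log(302875106592253/1220703125).

Outer integral (in θ): ∫_{0}^{2π} (log(302875106592253/1220703125)) dθ = log((302875106592253/1220703125)^(2π)).

Therefore ∬_D (26/(x^2 + y^2 + 1)) dA = log((302875106592253/1220703125)^(2π)).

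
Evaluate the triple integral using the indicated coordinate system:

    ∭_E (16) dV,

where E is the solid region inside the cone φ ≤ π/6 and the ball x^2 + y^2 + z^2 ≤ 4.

In spherical coordinates, x = ρ sin(φ) cos(θ), y = ρ sin(φ) sin(θ), z = ρ cos(φ), and dV = ρ^2 sin(φ) dρ dφ dθ.

The integrand becomes 16, so

    ∭_E (16) dV = ∫_{0}^{2π} ∫_{0}^{π/6} ∫_{0}^{2} (16) · ρ^2 sin(φ) dρ dφ dθ.

Inner (ρ): 128sin(φ)/3.
Middle (φ): 128/3 - 64sqrt(3)/3.
Outer (θ): 128π (2 - sqrt(3))/3.

Therefore the triple integral equals 128π (2 - sqrt(3))/3.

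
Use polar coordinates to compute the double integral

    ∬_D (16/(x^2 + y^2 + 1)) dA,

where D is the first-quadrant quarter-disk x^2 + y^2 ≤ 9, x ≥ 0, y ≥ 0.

The region D is 0 ≤ r ≤ 3, 0 ≤ θ ≤ π/2 in polar coordinates, where x = r cos(θ), y = r sin(θ), and dA = r dr dθ.

Under the substitution, the integrand becomes 16/(r^2 + 1), so

    ∬_D (16/(x^2 + y^2 + 1)) dA = ∫_{0}^{π/2} ∫_{0}^{3} (16/(r^2 + 1)) · r dr dθ.

Inner integral (in r): ∫_{0}^{3} (16/(r^2 + 1)) · r dr = log(100000000).

Outer integral (in θ): ∫_{0}^{π/2} (log(100000000)) dθ = 4π log(10).

Therefore ∬_D (16/(x^2 + y^2 + 1)) dA = 4π log(10).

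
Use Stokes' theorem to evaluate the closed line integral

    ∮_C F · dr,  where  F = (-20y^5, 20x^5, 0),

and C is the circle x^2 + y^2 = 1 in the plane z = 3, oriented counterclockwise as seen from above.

Let S be the flat disk x^2 + y^2 ≤ 1 in the plane z = 3, with upward unit normal n̂ = ẑ. By Stokes' theorem,

    ∮_C F · dr = ∬_S (∇ × F) · n̂ dS = ∬_D (curl F)_z dA,

where D is the disk x^2 + y^2 ≤ 1.

Compute the curl of F = (-20y^5, 20x^5, 0):
    (∇ × F)_x = ∂F_z/∂y - ∂F_y/∂z = 0,
    (∇ × F)_y = ∂F_x/∂z - ∂F_z/∂x = 0,
    (∇ × F)_z = ∂F_y/∂x - ∂F_x/∂y = 100x^4 + 100y^4.

On z = 3, (curl F)_z = 100x^4 + 100y^4.

Convert to polar (x = r cos θ, y = r sin θ, dA = r dr dθ); the integrand becomes 100r^4(sin(θ)^4 + cos(θ)^4), so

    ∬_D (curl F)_z dA = ∫_0^{2π} ∫_0^{1} (100r^4(sin(θ)^4 + cos(θ)^4)) · r dr dθ.

Inner (r from 0 to 1): 50sin(θ)^4/3 + 50cos(θ)^4/3.
Outer (θ from 0 to 2π): 25π.

Therefore ∮_C F · dr = 25π.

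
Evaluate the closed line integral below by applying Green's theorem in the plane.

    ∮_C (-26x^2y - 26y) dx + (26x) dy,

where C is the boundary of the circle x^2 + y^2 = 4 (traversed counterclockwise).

Green's theorem converts the closed line integral into a double integral over the enclosed region D:

    ∮_C P dx + Q dy = ∬_D (∂Q/∂x - ∂P/∂y) dA.

Here P = -26x^2y - 26y, Q = 26x, so

    ∂Q/∂x = 26,    ∂P/∂y = -26x^2 - 26,
    ∂Q/∂x - ∂P/∂y = 26x^2 + 52.

D is the region x^2 + y^2 ≤ 4. Evaluating the double integral:

In polar coordinates (x = r cos θ, y = r sin θ, dA = r dr dθ) the integrand becomes 26r^2cos(θ)^2 + 52, so

    ∬_D (26x^2 + 52) dA = ∫_0^{2π} ∫_0^{2} (26r^2cos(θ)^2 + 52) · r dr dθ.

Inner (r from 0 to 2): 104cos(θ)^2 + 104.
Outer (θ from 0 to 2π): 312π.

Therefore ∮_C P dx + Q dy = 312π.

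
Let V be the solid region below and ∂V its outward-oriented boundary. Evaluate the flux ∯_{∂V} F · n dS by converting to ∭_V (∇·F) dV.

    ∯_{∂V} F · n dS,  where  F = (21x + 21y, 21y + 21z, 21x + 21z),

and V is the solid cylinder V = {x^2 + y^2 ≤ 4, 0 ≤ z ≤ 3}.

By the divergence theorem,

    ∯_{∂V} F · n dS = ∭_V (∇ · F) dV.

Compute the divergence:
    ∇ · F = ∂F_x/∂x + ∂F_y/∂y + ∂F_z/∂z = 21 + 21 + 21 = 63.

In cylindrical coordinates, x = r cos(θ), y = r sin(θ), z = z, dV = r dr dθ dz, with 0 ≤ r ≤ 2, 0 ≤ θ ≤ 2π, 0 ≤ z ≤ 3.

The integrand, after substitution and multiplying by the volume element, becomes (63) · r, so

    ∭_V (∇·F) dV = ∫_0^{2π} ∫_0^{2} ∫_0^{3} (63) · r dz dr dθ.

Inner (z from 0 to 3): 189r.
Middle (r from 0 to 2): 378.
Outer (θ from 0 to 2π): 756π.

Therefore ∯_{∂V} F · n dS = 756π.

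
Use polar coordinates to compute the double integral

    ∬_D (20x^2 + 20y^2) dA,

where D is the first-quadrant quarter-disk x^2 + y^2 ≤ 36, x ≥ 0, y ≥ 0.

The region D is 0 ≤ r ≤ 6, 0 ≤ θ ≤ π/2 in polar coordinates, where x = r cos(θ), y = r sin(θ), and dA = r dr dθ.

Under the substitution, the integrand becomes 20r^2, so

    ∬_D (20x^2 + 20y^2) dA = ∫_{0}^{π/2} ∫_{0}^{6} (20r^2) · r dr dθ.

Inner integral (in r): ∫_{0}^{6} (20r^2) · r dr = 6480.

Outer integral (in θ): ∫_{0}^{π/2} (6480) dθ = 3240π.

Therefore ∬_D (20x^2 + 20y^2) dA = 3240π.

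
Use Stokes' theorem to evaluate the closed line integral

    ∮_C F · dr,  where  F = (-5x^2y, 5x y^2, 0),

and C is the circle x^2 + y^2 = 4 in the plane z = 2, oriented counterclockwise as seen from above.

Let S be the flat disk x^2 + y^2 ≤ 4 in the plane z = 2, with upward unit normal n̂ = ẑ. By Stokes' theorem,

    ∮_C F · dr = ∬_S (∇ × F) · n̂ dS = ∬_D (curl F)_z dA,

where D is the disk x^2 + y^2 ≤ 4.

Compute the curl of F = (-5x^2y, 5x y^2, 0):
    (∇ × F)_x = ∂F_z/∂y - ∂F_y/∂z = 0,
    (∇ × F)_y = ∂F_x/∂z - ∂F_z/∂x = 0,
    (∇ × F)_z = ∂F_y/∂x - ∂F_x/∂y = 5x^2 + 5y^2.

On z = 2, (curl F)_z = 5x^2 + 5y^2.

Convert to polar (x = r cos θ, y = r sin θ, dA = r dr dθ); the integrand becomes 5r^2, so

    ∬_D (curl F)_z dA = ∫_0^{2π} ∫_0^{2} (5r^2) · r dr dθ.

Inner (r from 0 to 2): 20.
Outer (θ from 0 to 2π): 40π.

Therefore ∮_C F · dr = 40π.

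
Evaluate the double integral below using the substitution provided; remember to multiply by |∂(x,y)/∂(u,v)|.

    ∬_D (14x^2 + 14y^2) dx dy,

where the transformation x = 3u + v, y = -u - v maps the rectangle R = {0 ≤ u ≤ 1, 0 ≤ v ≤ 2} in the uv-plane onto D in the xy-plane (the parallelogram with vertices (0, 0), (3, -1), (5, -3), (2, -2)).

Compute the Jacobian determinant of (x, y) with respect to (u, v):

    ∂(x,y)/∂(u,v) = | 3  1 | = (3)(-1) - (1)(-1) = -2.
                   | -1  -1 |

Its absolute value is |J| = 2 (the area scaling factor).

Substituting x = 3u + v, y = -u - v into the integrand,

    14x^2 + 14y^2 → 140u^2 + 112u v + 28v^2,

so the integral becomes

    ∬_R (140u^2 + 112u v + 28v^2) · |J| du dv = ∫_0^1 ∫_0^2 (280u^2 + 224u v + 56v^2) dv du.

Inner (v): 560u^2 + 448u + 448/3.
Outer (u): 560.

Therefore ∬_D (14x^2 + 14y^2) dx dy = 560.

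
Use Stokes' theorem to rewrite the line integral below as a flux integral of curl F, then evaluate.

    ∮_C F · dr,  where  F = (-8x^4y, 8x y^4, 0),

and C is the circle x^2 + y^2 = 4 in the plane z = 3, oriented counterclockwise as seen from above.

Let S be the flat disk x^2 + y^2 ≤ 4 in the plane z = 3, with upward unit normal n̂ = ẑ. By Stokes' theorem,

    ∮_C F · dr = ∬_S (∇ × F) · n̂ dS = ∬_D (curl F)_z dA,

where D is the disk x^2 + y^2 ≤ 4.

Compute the curl of F = (-8x^4y, 8x y^4, 0):
    (∇ × F)_x = ∂F_z/∂y - ∂F_y/∂z = 0,
    (∇ × F)_y = ∂F_x/∂z - ∂F_z/∂x = 0,
    (∇ × F)_z = ∂F_y/∂x - ∂F_x/∂y = 8x^4 + 8y^4.

On z = 3, (curl F)_z = 8x^4 + 8y^4.

Convert to polar (x = r cos θ, y = r sin θ, dA = r dr dθ); the integrand becomes 8r^4(sin(θ)^4 + cos(θ)^4), so

    ∬_D (curl F)_z dA = ∫_0^{2π} ∫_0^{2} (8r^4(sin(θ)^4 + cos(θ)^4)) · r dr dθ.

Inner (r from 0 to 2): 256sin(θ)^4/3 + 256cos(θ)^4/3.
Outer (θ from 0 to 2π): 128π.

Therefore ∮_C F · dr = 128π.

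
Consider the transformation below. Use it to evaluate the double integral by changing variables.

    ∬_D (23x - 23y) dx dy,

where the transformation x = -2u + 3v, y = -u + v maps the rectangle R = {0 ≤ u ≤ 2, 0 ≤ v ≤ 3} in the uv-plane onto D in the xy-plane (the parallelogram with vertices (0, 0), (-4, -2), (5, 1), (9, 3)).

Compute the Jacobian determinant of (x, y) with respect to (u, v):

    ∂(x,y)/∂(u,v) = | -2  3 | = (-2)(1) - (3)(-1) = 1.
                   | -1  1 |

Its absolute value is |J| = 1 (the area scaling factor).

Substituting x = -2u + 3v, y = -u + v into the integrand,

    23x - 23y → -23u + 46v,

so the integral becomes

    ∬_R (-23u + 46v) · |J| du dv = ∫_0^2 ∫_0^3 (-23u + 46v) dv du.

Inner (v): 207 - 69u.
Outer (u): 276.

Therefore ∬_D (23x - 23y) dx dy = 276.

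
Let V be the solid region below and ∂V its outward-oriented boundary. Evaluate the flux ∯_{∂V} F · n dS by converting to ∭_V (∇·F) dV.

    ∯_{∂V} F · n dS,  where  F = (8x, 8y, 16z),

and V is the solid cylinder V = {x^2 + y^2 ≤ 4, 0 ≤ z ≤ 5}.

By the divergence theorem,

    ∯_{∂V} F · n dS = ∭_V (∇ · F) dV.

Compute the divergence:
    ∇ · F = ∂F_x/∂x + ∂F_y/∂y + ∂F_z/∂z = 8 + 8 + 16 = 32.

In cylindrical coordinates, x = r cos(θ), y = r sin(θ), z = z, dV = r dr dθ dz, with 0 ≤ r ≤ 2, 0 ≤ θ ≤ 2π, 0 ≤ z ≤ 5.

The integrand, after substitution and multiplying by the volume element, becomes (32) · r, so

    ∭_V (∇·F) dV = ∫_0^{2π} ∫_0^{2} ∫_0^{5} (32) · r dz dr dθ.

Inner (z from 0 to 5): 160r.
Middle (r from 0 to 2): 320.
Outer (θ from 0 to 2π): 640π.

Therefore ∯_{∂V} F · n dS = 640π.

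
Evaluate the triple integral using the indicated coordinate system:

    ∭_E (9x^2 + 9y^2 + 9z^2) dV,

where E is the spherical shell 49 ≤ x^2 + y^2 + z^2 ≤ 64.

In spherical coordinates, x = ρ sin(φ) cos(θ), y = ρ sin(φ) sin(θ), z = ρ cos(φ), and dV = ρ^2 sin(φ) dρ dφ dθ.

The integrand becomes 9ρ^2, so

    ∭_E (9x^2 + 9y^2 + 9z^2) dV = ∫_{0}^{2π} ∫_{0}^{π} ∫_{7}^{8} (9ρ^2) · ρ^2 sin(φ) dρ dφ dθ.

Inner (ρ): 143649sin(φ)/5.
Middle (φ): 287298/5.
Outer (θ): 574596π/5.

Therefore the triple integral equals 574596π/5.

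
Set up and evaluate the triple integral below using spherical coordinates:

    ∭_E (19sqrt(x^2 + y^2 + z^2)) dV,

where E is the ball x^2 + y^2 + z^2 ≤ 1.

In spherical coordinates, x = ρ sin(φ) cos(θ), y = ρ sin(φ) sin(θ), z = ρ cos(φ), and dV = ρ^2 sin(φ) dρ dφ dθ.

The integrand becomes 19ρ, so

    ∭_E (19sqrt(x^2 + y^2 + z^2)) dV = ∫_{0}^{2π} ∫_{0}^{π} ∫_{0}^{1} (19ρ) · ρ^2 sin(φ) dρ dφ dθ.

Inner (ρ): 19sin(φ)/4.
Middle (φ): 19/2.
Outer (θ): 19π.

Therefore the triple integral equals 19π.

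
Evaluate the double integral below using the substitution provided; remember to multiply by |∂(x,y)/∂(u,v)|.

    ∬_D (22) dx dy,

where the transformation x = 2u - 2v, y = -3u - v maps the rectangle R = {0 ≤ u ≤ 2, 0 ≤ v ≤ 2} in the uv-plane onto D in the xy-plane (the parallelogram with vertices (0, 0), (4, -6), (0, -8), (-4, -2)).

Compute the Jacobian determinant of (x, y) with respect to (u, v):

    ∂(x,y)/∂(u,v) = | 2  -2 | = (2)(-1) - (-2)(-3) = -8.
                   | -3  -1 |

Its absolute value is |J| = 8 (the area scaling factor).

Substituting x = 2u - 2v, y = -3u - v into the integrand,

    22 → 22,

so the integral becomes

    ∬_R (22) · |J| du dv = ∫_0^2 ∫_0^2 (176) dv du.

Inner (v): 352.
Outer (u): 704.

Therefore ∬_D (22) dx dy = 704.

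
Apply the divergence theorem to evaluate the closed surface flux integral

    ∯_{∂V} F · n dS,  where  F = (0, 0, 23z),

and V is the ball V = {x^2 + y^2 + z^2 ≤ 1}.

By the divergence theorem,

    ∯_{∂V} F · n dS = ∭_V (∇ · F) dV.

Compute the divergence:
    ∇ · F = ∂F_x/∂x + ∂F_y/∂y + ∂F_z/∂z = 0 + 0 + 23 = 23.

In spherical coordinates, x = ρ sin(φ) cos(θ), y = ρ sin(φ) sin(θ), z = ρ cos(φ), dV = ρ^2 sin(φ) dρ dφ dθ, with 0 ≤ ρ ≤ 1, 0 ≤ φ ≤ π, 0 ≤ θ ≤ 2π.

The integrand, after substitution and multiplying by the volume element, becomes (23) · ρ^2 sin(φ), so

    ∭_V (∇·F) dV = ∫_0^{2π} ∫_0^{π} ∫_0^{1} (23) · ρ^2 sin(φ) dρ dφ dθ.

Inner (ρ from 0 to 1): 23sin(φ)/3.
Middle (φ from 0 to π): 46/3.
Outer (θ from 0 to 2π): 92π/3.

Therefore ∯_{∂V} F · n dS = 92π/3.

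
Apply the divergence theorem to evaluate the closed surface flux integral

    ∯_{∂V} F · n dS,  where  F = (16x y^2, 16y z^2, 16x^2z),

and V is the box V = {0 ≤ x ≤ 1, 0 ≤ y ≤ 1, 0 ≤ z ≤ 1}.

By the divergence theorem,

    ∯_{∂V} F · n dS = ∭_V (∇ · F) dV.

Compute the divergence:
    ∇ · F = ∂F_x/∂x + ∂F_y/∂y + ∂F_z/∂z = 16y^2 + 16z^2 + 16x^2 = 16x^2 + 16y^2 + 16z^2.

V is a rectangular box, so dV = dx dy dz with 0 ≤ x ≤ 1, 0 ≤ y ≤ 1, 0 ≤ z ≤ 1.

Integrate (16x^2 + 16y^2 + 16z^2) over V as an iterated integral:

    ∭_V (∇·F) dV = ∫_0^{1} ∫_0^{1} ∫_0^{1} (16x^2 + 16y^2 + 16z^2) dz dy dx.

Inner (z from 0 to 1): 16x^2 + 16y^2 + 16/3.
Middle (y from 0 to 1): 16x^2 + 32/3.
Outer (x from 0 to 1): 16.

Therefore ∯_{∂V} F · n dS = 16.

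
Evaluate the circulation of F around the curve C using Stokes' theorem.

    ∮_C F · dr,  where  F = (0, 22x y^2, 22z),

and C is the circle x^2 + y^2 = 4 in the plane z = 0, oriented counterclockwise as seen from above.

Let S be the flat disk x^2 + y^2 ≤ 4 in the plane z = 0, with upward unit normal n̂ = ẑ. By Stokes' theorem,

    ∮_C F · dr = ∬_S (∇ × F) · n̂ dS = ∬_D (curl F)_z dA,

where D is the disk x^2 + y^2 ≤ 4.

Compute the curl of F = (0, 22x y^2, 22z):
    (∇ × F)_x = ∂F_z/∂y - ∂F_y/∂z = 0,
    (∇ × F)_y = ∂F_x/∂z - ∂F_z/∂x = 0,
    (∇ × F)_z = ∂F_y/∂x - ∂F_x/∂y = 22y^2.

On z = 0, (curl F)_z = 22y^2.

Convert to polar (x = r cos θ, y = r sin θ, dA = r dr dθ); the integrand becomes 22r^2sin(θ)^2, so

    ∬_D (curl F)_z dA = ∫_0^{2π} ∫_0^{2} (22r^2sin(θ)^2) · r dr dθ.

Inner (r from 0 to 2): 88sin(θ)^2.
Outer (θ from 0 to 2π): 88π.

Therefore ∮_C F · dr = 88π.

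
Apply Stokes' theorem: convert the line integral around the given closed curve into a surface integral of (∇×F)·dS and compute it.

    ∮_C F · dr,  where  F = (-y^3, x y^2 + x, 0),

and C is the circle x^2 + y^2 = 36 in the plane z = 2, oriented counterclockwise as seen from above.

Let S be the flat disk x^2 + y^2 ≤ 36 in the plane z = 2, with upward unit normal n̂ = ẑ. By Stokes' theorem,

    ∮_C F · dr = ∬_S (∇ × F) · n̂ dS = ∬_D (curl F)_z dA,

where D is the disk x^2 + y^2 ≤ 36.

Compute the curl of F = (-y^3, x y^2 + x, 0):
    (∇ × F)_x = ∂F_z/∂y - ∂F_y/∂z = 0,
    (∇ × F)_y = ∂F_x/∂z - ∂F_z/∂x = 0,
    (∇ × F)_z = ∂F_y/∂x - ∂F_x/∂y = 4y^2 + 1.

On z = 2, (curl F)_z = 4y^2 + 1.

Convert to polar (x = r cos θ, y = r sin θ, dA = r dr dθ); the integrand becomes 4r^2sin(θ)^2 + 1, so

    ∬_D (curl F)_z dA = ∫_0^{2π} ∫_0^{6} (4r^2sin(θ)^2 + 1) · r dr dθ.

Inner (r from 0 to 6): 1296sin(θ)^2 + 18.
Outer (θ from 0 to 2π): 1332π.

Therefore ∮_C F · dr = 1332π.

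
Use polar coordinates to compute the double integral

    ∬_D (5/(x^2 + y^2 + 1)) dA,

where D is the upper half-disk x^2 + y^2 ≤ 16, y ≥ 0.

The region D is 0 ≤ r ≤ 4, 0 ≤ θ ≤ π in polar coordinates, where x = r cos(θ), y = r sin(θ), and dA = r dr dθ.

Under the substitution, the integrand becomes 5/(r^2 + 1), so

    ∬_D (5/(x^2 + y^2 + 1)) dA = ∫_{0}^{π} ∫_{0}^{4} (5/(r^2 + 1)) · r dr dθ.

Inner integral (in r): ∫_{0}^{4} (5/(r^2 + 1)) · r dr = 5log(17)/2.

Outer integral (in θ): ∫_{0}^{π} (5log(17)/2) dθ = 5π log(17)/2.

Therefore ∬_D (5/(x^2 + y^2 + 1)) dA = 5π log(17)/2.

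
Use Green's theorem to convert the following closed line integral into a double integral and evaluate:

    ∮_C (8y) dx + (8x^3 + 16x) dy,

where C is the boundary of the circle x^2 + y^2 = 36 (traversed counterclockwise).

Green's theorem converts the closed line integral into a double integral over the enclosed region D:

    ∮_C P dx + Q dy = ∬_D (∂Q/∂x - ∂P/∂y) dA.

Here P = 8y, Q = 8x^3 + 16x, so

    ∂Q/∂x = 24x^2 + 16,    ∂P/∂y = 8,
    ∂Q/∂x - ∂P/∂y = 24x^2 + 8.

D is the region x^2 + y^2 ≤ 36. Evaluating the double integral:

In polar coordinates (x = r cos θ, y = r sin θ, dA = r dr dθ) the integrand becomes 24r^2cos(θ)^2 + 8, so

    ∬_D (24x^2 + 8) dA = ∫_0^{2π} ∫_0^{6} (24r^2cos(θ)^2 + 8) · r dr dθ.

Inner (r from 0 to 6): 7776cos(θ)^2 + 144.
Outer (θ from 0 to 2π): 8064π.

Therefore ∮_C P dx + Q dy = 8064π.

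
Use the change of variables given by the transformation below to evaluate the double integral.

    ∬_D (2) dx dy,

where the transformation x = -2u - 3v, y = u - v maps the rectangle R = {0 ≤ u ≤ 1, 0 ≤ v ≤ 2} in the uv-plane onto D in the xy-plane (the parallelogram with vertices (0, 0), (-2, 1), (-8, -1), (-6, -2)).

Compute the Jacobian determinant of (x, y) with respect to (u, v):

    ∂(x,y)/∂(u,v) = | -2  -3 | = (-2)(-1) - (-3)(1) = 5.
                   | 1  -1 |

Its absolute value is |J| = 5 (the area scaling factor).

Substituting x = -2u - 3v, y = u - v into the integrand,

    2 → 2,

so the integral becomes

    ∬_R (2) · |J| du dv = ∫_0^1 ∫_0^2 (10) dv du.

Inner (v): 20.
Outer (u): 20.

Therefore ∬_D (2) dx dy = 20.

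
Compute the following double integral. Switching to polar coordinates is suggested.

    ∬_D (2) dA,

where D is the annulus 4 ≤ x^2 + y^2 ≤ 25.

The region D is 2 ≤ r ≤ 5, 0 ≤ θ ≤ 2π in polar coordinates, where x = r cos(θ), y = r sin(θ), and dA = r dr dθ.

Under the substitution, the integrand becomes 2, so

    ∬_D (2) dA = ∫_{0}^{2π} ∫_{2}^{5} (2) · r dr dθ.

Inner integral (in r): ∫_{2}^{5} (2) · r dr = 21.

Outer integral (in θ): ∫_{0}^{2π} (21) dθ = 42π.

Therefore ∬_D (2) dA = 42π.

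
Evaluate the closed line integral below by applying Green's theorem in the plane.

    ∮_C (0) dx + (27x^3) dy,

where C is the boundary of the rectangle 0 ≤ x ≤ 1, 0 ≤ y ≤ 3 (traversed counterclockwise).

Green's theorem converts the closed line integral into a double integral over the enclosed region D:

    ∮_C P dx + Q dy = ∬_D (∂Q/∂x - ∂P/∂y) dA.

Here P = 0, Q = 27x^3, so

    ∂Q/∂x = 81x^2,    ∂P/∂y = 0,
    ∂Q/∂x - ∂P/∂y = 81x^2.

D is the region 0 ≤ x ≤ 1, 0 ≤ y ≤ 3. Evaluating the double integral:

    ∬_D (81x^2) dA = ∫_0^{1} ∫_0^{3} (81x^2) dy dx.

Inner (y from 0 to 3): 243x^2.
Outer (x from 0 to 1): 81.

Therefore ∮_C P dx + Q dy = 81.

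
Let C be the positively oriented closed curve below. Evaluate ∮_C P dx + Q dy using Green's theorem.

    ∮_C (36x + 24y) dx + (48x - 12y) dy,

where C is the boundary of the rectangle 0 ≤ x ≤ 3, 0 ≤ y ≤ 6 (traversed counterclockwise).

Green's theorem converts the closed line integral into a double integral over the enclosed region D:

    ∮_C P dx + Q dy = ∬_D (∂Q/∂x - ∂P/∂y) dA.

Here P = 36x + 24y, Q = 48x - 12y, so

    ∂Q/∂x = 48,    ∂P/∂y = 24,
    ∂Q/∂x - ∂P/∂y = 24.

D is the region 0 ≤ x ≤ 3, 0 ≤ y ≤ 6. Evaluating the double integral:

    ∬_D (24) dA = ∫_0^{3} ∫_0^{6} (24) dy dx.

Inner (y from 0 to 6): 144.
Outer (x from 0 to 3): 432.

Therefore ∮_C P dx + Q dy = 432.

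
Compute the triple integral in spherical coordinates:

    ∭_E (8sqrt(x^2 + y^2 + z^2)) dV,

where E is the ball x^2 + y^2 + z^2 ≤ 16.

In spherical coordinates, x = ρ sin(φ) cos(θ), y = ρ sin(φ) sin(θ), z = ρ cos(φ), and dV = ρ^2 sin(φ) dρ dφ dθ.

The integrand becomes 8ρ, so

    ∭_E (8sqrt(x^2 + y^2 + z^2)) dV = ∫_{0}^{2π} ∫_{0}^{π} ∫_{0}^{4} (8ρ) · ρ^2 sin(φ) dρ dφ dθ.

Inner (ρ): 512sin(φ).
Middle (φ): 1024.
Outer (θ): 2048π.

Therefore the triple integral equals 2048π.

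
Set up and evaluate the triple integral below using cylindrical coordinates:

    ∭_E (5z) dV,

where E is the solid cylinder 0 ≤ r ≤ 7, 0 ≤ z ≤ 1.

In cylindrical coordinates, x = r cos(θ), y = r sin(θ), z = z, and dV = r dr dθ dz.

The integrand becomes 5z, so

    ∭_E (5z) dV = ∫_{0}^{2π} ∫_{0}^{7} ∫_{0}^{1} (5z) · r dz dr dθ.

Inner (z): 5r/2.
Middle (r from 0 to 7): 245/4.
Outer (θ): 245π/2.

Therefore the triple integral equals 245π/2.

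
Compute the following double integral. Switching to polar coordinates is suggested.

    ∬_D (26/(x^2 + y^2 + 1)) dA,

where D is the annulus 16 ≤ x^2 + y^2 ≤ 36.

The region D is 4 ≤ r ≤ 6, 0 ≤ θ ≤ 2π in polar coordinates, where x = r cos(θ), y = r sin(θ), and dA = r dr dθ.

Under the substitution, the integrand becomes 26/(r^2 + 1), so

    ∬_D (26/(x^2 + y^2 + 1)) dA = ∫_{0}^{2π} ∫_{4}^{6} (26/(r^2 + 1)) · r dr dθ.

Inner integral (in r): ∫_{4}^{6} (26/(r^2 + 1)) · r dr = log(243569224216081305397/9904578032905937).

Outer integral (in θ): ∫_{0}^{2π} (log(243569224216081305397/9904578032905937)) dθ = log((243569224216081305397/9904578032905937)^(2π)).

Therefore ∬_D (26/(x^2 + y^2 + 1)) dA = log((243569224216081305397/9904578032905937)^(2π)).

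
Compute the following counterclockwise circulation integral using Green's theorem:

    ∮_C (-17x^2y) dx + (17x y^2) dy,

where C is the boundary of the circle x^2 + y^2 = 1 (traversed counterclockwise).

Green's theorem converts the closed line integral into a double integral over the enclosed region D:

    ∮_C P dx + Q dy = ∬_D (∂Q/∂x - ∂P/∂y) dA.

Here P = -17x^2y, Q = 17x y^2, so

    ∂Q/∂x = 17y^2,    ∂P/∂y = -17x^2,
    ∂Q/∂x - ∂P/∂y = 17x^2 + 17y^2.

D is the region x^2 + y^2 ≤ 1. Evaluating the double integral:

In polar coordinates (x = r cos θ, y = r sin θ, dA = r dr dθ) the integrand becomes 17r^2, so

    ∬_D (17x^2 + 17y^2) dA = ∫_0^{2π} ∫_0^{1} (17r^2) · r dr dθ.

Inner (r from 0 to 1): 17/4.
Outer (θ from 0 to 2π): 17π/2.

Therefore ∮_C P dx + Q dy = 17π/2.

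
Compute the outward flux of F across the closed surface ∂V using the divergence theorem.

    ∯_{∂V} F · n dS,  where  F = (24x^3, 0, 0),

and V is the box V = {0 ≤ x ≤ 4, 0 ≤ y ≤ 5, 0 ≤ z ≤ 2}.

By the divergence theorem,

    ∯_{∂V} F · n dS = ∭_V (∇ · F) dV.

Compute the divergence:
    ∇ · F = ∂F_x/∂x + ∂F_y/∂y + ∂F_z/∂z = 72x^2 + 0 + 0 = 72x^2.

V is a rectangular box, so dV = dx dy dz with 0 ≤ x ≤ 4, 0 ≤ y ≤ 5, 0 ≤ z ≤ 2.

Integrate (72x^2) over V as an iterated integral:

    ∭_V (∇·F) dV = ∫_0^{4} ∫_0^{5} ∫_0^{2} (72x^2) dz dy dx.

Inner (z from 0 to 2): 144x^2.
Middle (y from 0 to 5): 720x^2.
Outer (x from 0 to 4): 15360.

Therefore ∯_{∂V} F · n dS = 15360.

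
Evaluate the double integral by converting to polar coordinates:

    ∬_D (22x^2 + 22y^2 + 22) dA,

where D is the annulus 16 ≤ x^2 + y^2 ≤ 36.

The region D is 4 ≤ r ≤ 6, 0 ≤ θ ≤ 2π in polar coordinates, where x = r cos(θ), y = r sin(θ), and dA = r dr dθ.

Under the substitution, the integrand becomes 22r^2 + 22, so

    ∬_D (22x^2 + 22y^2 + 22) dA = ∫_{0}^{2π} ∫_{4}^{6} (22r^2 + 22) · r dr dθ.

Inner integral (in r): ∫_{4}^{6} (22r^2 + 22) · r dr = 5940.

Outer integral (in θ): ∫_{0}^{2π} (5940) dθ = 11880π.

Therefore ∬_D (22x^2 + 22y^2 + 22) dA = 11880π.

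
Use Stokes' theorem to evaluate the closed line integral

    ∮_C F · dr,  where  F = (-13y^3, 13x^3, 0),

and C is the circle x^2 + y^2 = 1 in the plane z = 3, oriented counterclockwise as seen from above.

Let S be the flat disk x^2 + y^2 ≤ 1 in the plane z = 3, with upward unit normal n̂ = ẑ. By Stokes' theorem,

    ∮_C F · dr = ∬_S (∇ × F) · n̂ dS = ∬_D (curl F)_z dA,

where D is the disk x^2 + y^2 ≤ 1.

Compute the curl of F = (-13y^3, 13x^3, 0):
    (∇ × F)_x = ∂F_z/∂y - ∂F_y/∂z = 0,
    (∇ × F)_y = ∂F_x/∂z - ∂F_z/∂x = 0,
    (∇ × F)_z = ∂F_y/∂x - ∂F_x/∂y = 39x^2 + 39y^2.

On z = 3, (curl F)_z = 39x^2 + 39y^2.

Convert to polar (x = r cos θ, y = r sin θ, dA = r dr dθ); the integrand becomes 39r^2, so

    ∬_D (curl F)_z dA = ∫_0^{2π} ∫_0^{1} (39r^2) · r dr dθ.

Inner (r from 0 to 1): 39/4.
Outer (θ from 0 to 2π): 39π/2.

Therefore ∮_C F · dr = 39π/2.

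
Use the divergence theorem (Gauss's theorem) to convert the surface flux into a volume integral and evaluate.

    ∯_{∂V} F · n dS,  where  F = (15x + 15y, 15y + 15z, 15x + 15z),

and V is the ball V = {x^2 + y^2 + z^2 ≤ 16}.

By the divergence theorem,

    ∯_{∂V} F · n dS = ∭_V (∇ · F) dV.

Compute the divergence:
    ∇ · F = ∂F_x/∂x + ∂F_y/∂y + ∂F_z/∂z = 15 + 15 + 15 = 45.

In spherical coordinates, x = ρ sin(φ) cos(θ), y = ρ sin(φ) sin(θ), z = ρ cos(φ), dV = ρ^2 sin(φ) dρ dφ dθ, with 0 ≤ ρ ≤ 4, 0 ≤ φ ≤ π, 0 ≤ θ ≤ 2π.

The integrand, after substitution and multiplying by the volume element, becomes (45) · ρ^2 sin(φ), so

    ∭_V (∇·F) dV = ∫_0^{2π} ∫_0^{π} ∫_0^{4} (45) · ρ^2 sin(φ) dρ dφ dθ.

Inner (ρ from 0 to 4): 960sin(φ).
Middle (φ from 0 to π): 1920.
Outer (θ from 0 to 2π): 3840π.

Therefore ∯_{∂V} F · n dS = 3840π.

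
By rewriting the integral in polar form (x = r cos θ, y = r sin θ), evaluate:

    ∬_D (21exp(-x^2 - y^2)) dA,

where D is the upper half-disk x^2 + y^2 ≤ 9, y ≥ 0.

The region D is 0 ≤ r ≤ 3, 0 ≤ θ ≤ π in polar coordinates, where x = r cos(θ), y = r sin(θ), and dA = r dr dθ.

Under the substitution, the integrand becomes 21exp(-r^2), so

    ∬_D (21exp(-x^2 - y^2)) dA = ∫_{0}^{π} ∫_{0}^{3} (21exp(-r^2)) · r dr dθ.

Inner integral (in r): ∫_{0}^{3} (21exp(-r^2)) · r dr = 21/2 - 21exp(-9)/2.

Outer integral (in θ): ∫_{0}^{π} (21/2 - 21exp(-9)/2) dθ = -21π (1 - exp(9))exp(-9)/2.

Therefore ∬_D (21exp(-x^2 - y^2)) dA = -21π (1 - exp(9))exp(-9)/2.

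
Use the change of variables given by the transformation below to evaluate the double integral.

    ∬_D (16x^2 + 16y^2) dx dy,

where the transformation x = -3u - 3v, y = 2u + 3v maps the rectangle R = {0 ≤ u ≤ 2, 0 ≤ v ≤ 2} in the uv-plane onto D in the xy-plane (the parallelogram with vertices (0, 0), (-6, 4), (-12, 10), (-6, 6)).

Compute the Jacobian determinant of (x, y) with respect to (u, v):

    ∂(x,y)/∂(u,v) = | -3  -3 | = (-3)(3) - (-3)(2) = -3.
                   | 2  3 |

Its absolute value is |J| = 3 (the area scaling factor).

Substituting x = -3u - 3v, y = 2u + 3v into the integrand,

    16x^2 + 16y^2 → 208u^2 + 480u v + 288v^2,

so the integral becomes

    ∬_R (208u^2 + 480u v + 288v^2) · |J| du dv = ∫_0^2 ∫_0^2 (624u^2 + 1440u v + 864v^2) dv du.

Inner (v): 1248u^2 + 2880u + 2304.
Outer (u): 13696.

Therefore ∬_D (16x^2 + 16y^2) dx dy = 13696.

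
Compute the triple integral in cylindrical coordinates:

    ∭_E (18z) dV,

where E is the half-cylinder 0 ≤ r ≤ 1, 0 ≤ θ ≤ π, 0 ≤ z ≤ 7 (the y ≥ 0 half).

In cylindrical coordinates, x = r cos(θ), y = r sin(θ), z = z, and dV = r dr dθ dz.

The integrand becomes 18z, so

    ∭_E (18z) dV = ∫_{0}^{π} ∫_{0}^{1} ∫_{0}^{7} (18z) · r dz dr dθ.

Inner (z): 441r.
Middle (r from 0 to 1): 441/2.
Outer (θ): 441π/2.

Therefore the triple integral equals 441π/2.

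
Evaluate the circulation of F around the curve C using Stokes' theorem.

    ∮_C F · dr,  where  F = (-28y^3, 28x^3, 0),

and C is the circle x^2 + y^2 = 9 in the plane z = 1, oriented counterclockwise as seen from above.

Let S be the flat disk x^2 + y^2 ≤ 9 in the plane z = 1, with upward unit normal n̂ = ẑ. By Stokes' theorem,

    ∮_C F · dr = ∬_S (∇ × F) · n̂ dS = ∬_D (curl F)_z dA,

where D is the disk x^2 + y^2 ≤ 9.

Compute the curl of F = (-28y^3, 28x^3, 0):
    (∇ × F)_x = ∂F_z/∂y - ∂F_y/∂z = 0,
    (∇ × F)_y = ∂F_x/∂z - ∂F_z/∂x = 0,
    (∇ × F)_z = ∂F_y/∂x - ∂F_x/∂y = 84x^2 + 84y^2.

On z = 1, (curl F)_z = 84x^2 + 84y^2.

Convert to polar (x = r cos θ, y = r sin θ, dA = r dr dθ); the integrand becomes 84r^2, so

    ∬_D (curl F)_z dA = ∫_0^{2π} ∫_0^{3} (84r^2) · r dr dθ.

Inner (r from 0 to 3): 1701.
Outer (θ from 0 to 2π): 3402π.

Therefore ∮_C F · dr = 3402π.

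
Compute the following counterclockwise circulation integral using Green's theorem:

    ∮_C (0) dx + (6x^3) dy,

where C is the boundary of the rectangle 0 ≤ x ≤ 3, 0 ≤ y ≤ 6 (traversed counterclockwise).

Green's theorem converts the closed line integral into a double integral over the enclosed region D:

    ∮_C P dx + Q dy = ∬_D (∂Q/∂x - ∂P/∂y) dA.

Here P = 0, Q = 6x^3, so

    ∂Q/∂x = 18x^2,    ∂P/∂y = 0,
    ∂Q/∂x - ∂P/∂y = 18x^2.

D is the region 0 ≤ x ≤ 3, 0 ≤ y ≤ 6. Evaluating the double integral:

    ∬_D (18x^2) dA = ∫_0^{3} ∫_0^{6} (18x^2) dy dx.

Inner (y from 0 to 6): 108x^2.
Outer (x from 0 to 3): 972.

Therefore ∮_C P dx + Q dy = 972.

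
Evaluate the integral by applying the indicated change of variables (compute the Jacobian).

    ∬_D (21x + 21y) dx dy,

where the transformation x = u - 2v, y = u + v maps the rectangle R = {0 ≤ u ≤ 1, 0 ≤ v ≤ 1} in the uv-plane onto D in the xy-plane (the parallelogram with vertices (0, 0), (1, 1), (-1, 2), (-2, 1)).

Compute the Jacobian determinant of (x, y) with respect to (u, v):

    ∂(x,y)/∂(u,v) = | 1  -2 | = (1)(1) - (-2)(1) = 3.
                   | 1  1 |

Its absolute value is |J| = 3 (the area scaling factor).

Substituting x = u - 2v, y = u + v into the integrand,

    21x + 21y → 42u - 21v,

so the integral becomes

    ∬_R (42u - 21v) · |J| du dv = ∫_0^1 ∫_0^1 (126u - 63v) dv du.

Inner (v): 126u - 63/2.
Outer (u): 63/2.

Therefore ∬_D (21x + 21y) dx dy = 63/2.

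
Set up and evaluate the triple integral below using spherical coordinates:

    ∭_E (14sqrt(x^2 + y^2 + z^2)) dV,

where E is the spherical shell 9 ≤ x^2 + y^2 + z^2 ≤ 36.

In spherical coordinates, x = ρ sin(φ) cos(θ), y = ρ sin(φ) sin(θ), z = ρ cos(φ), and dV = ρ^2 sin(φ) dρ dφ dθ.

The integrand becomes 14ρ, so

    ∭_E (14sqrt(x^2 + y^2 + z^2)) dV = ∫_{0}^{2π} ∫_{0}^{π} ∫_{3}^{6} (14ρ) · ρ^2 sin(φ) dρ dφ dθ.

Inner (ρ): 8505sin(φ)/2.
Middle (φ): 8505.
Outer (θ): 17010π.

Therefore the triple integral equals 17010π.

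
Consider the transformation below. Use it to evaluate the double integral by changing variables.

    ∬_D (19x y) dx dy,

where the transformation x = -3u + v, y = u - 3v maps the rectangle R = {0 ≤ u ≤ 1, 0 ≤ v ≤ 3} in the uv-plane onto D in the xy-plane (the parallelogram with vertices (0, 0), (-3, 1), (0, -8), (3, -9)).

Compute the Jacobian determinant of (x, y) with respect to (u, v):

    ∂(x,y)/∂(u,v) = | -3  1 | = (-3)(-3) - (1)(1) = 8.
                   | 1  -3 |

Its absolute value is |J| = 8 (the area scaling factor).

Substituting x = -3u + v, y = u - 3v into the integrand,

    19x y → -57u^2 + 190u v - 57v^2,

so the integral becomes

    ∬_R (-57u^2 + 190u v - 57v^2) · |J| du dv = ∫_0^1 ∫_0^3 (-456u^2 + 1520u v - 456v^2) dv du.

Inner (v): -1368u^2 + 6840u - 4104.
Outer (u): -1140.

Therefore ∬_D (19x y) dx dy = -1140.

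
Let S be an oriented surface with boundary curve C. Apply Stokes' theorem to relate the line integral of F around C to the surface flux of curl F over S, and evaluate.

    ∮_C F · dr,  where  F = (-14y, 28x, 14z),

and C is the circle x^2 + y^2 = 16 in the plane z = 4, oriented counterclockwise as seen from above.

Let S be the flat disk x^2 + y^2 ≤ 16 in the plane z = 4, with upward unit normal n̂ = ẑ. By Stokes' theorem,

    ∮_C F · dr = ∬_S (∇ × F) · n̂ dS = ∬_D (curl F)_z dA,

where D is the disk x^2 + y^2 ≤ 16.

Compute the curl of F = (-14y, 28x, 14z):
    (∇ × F)_x = ∂F_z/∂y - ∂F_y/∂z = 0,
    (∇ × F)_y = ∂F_x/∂z - ∂F_z/∂x = 0,
    (∇ × F)_z = ∂F_y/∂x - ∂F_x/∂y = 42.

On z = 4, (curl F)_z = 42.

Convert to polar (x = r cos θ, y = r sin θ, dA = r dr dθ); the integrand becomes 42, so

    ∬_D (curl F)_z dA = ∫_0^{2π} ∫_0^{4} (42) · r dr dθ.

Inner (r from 0 to 4): 336.
Outer (θ from 0 to 2π): 672π.

Therefore ∮_C F · dr = 672π.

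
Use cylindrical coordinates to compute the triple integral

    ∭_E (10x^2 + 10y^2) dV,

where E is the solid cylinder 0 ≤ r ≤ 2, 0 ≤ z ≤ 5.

In cylindrical coordinates, x = r cos(θ), y = r sin(θ), z = z, and dV = r dr dθ dz.

The integrand becomes 10r^2, so

    ∭_E (10x^2 + 10y^2) dV = ∫_{0}^{2π} ∫_{0}^{2} ∫_{0}^{5} (10r^2) · r dz dr dθ.

Inner (z): 50r^3.
Middle (r from 0 to 2): 200.
Outer (θ): 400π.

Therefore the triple integral equals 400π.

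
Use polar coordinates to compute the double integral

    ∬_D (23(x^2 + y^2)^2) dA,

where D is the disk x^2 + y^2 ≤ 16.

The region D is 0 ≤ r ≤ 4, 0 ≤ θ ≤ 2π in polar coordinates, where x = r cos(θ), y = r sin(θ), and dA = r dr dθ.

Under the substitution, the integrand becomes 23r^4, so

    ∬_D (23(x^2 + y^2)^2) dA = ∫_{0}^{2π} ∫_{0}^{4} (23r^4) · r dr dθ.

Inner integral (in r): ∫_{0}^{4} (23r^4) · r dr = 47104/3.

Outer integral (in θ): ∫_{0}^{2π} (47104/3) dθ = 94208π/3.

Therefore ∬_D (23(x^2 + y^2)^2) dA = 94208π/3.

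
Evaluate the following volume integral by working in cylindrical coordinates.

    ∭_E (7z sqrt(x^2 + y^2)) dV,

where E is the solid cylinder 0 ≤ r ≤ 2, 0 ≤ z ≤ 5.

In cylindrical coordinates, x = r cos(θ), y = r sin(θ), z = z, and dV = r dr dθ dz.

The integrand becomes 7r z, so

    ∭_E (7z sqrt(x^2 + y^2)) dV = ∫_{0}^{2π} ∫_{0}^{2} ∫_{0}^{5} (7r z) · r dz dr dθ.

Inner (z): 175r^2/2.
Middle (r from 0 to 2): 700/3.
Outer (θ): 1400π/3.

Therefore the triple integral equals 1400π/3.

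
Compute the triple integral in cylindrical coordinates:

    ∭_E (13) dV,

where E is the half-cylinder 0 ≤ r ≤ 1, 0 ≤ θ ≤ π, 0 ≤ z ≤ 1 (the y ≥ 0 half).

In cylindrical coordinates, x = r cos(θ), y = r sin(θ), z = z, and dV = r dr dθ dz.

The integrand becomes 13, so

    ∭_E (13) dV = ∫_{0}^{π} ∫_{0}^{1} ∫_{0}^{1} (13) · r dz dr dθ.

Inner (z): 13r.
Middle (r from 0 to 1): 13/2.
Outer (θ): 13π/2.

Therefore the triple integral equals 13π/2.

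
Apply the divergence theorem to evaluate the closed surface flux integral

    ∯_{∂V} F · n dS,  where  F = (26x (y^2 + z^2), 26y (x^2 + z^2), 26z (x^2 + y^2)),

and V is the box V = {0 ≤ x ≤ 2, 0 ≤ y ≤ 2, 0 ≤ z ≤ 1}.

By the divergence theorem,

    ∯_{∂V} F · n dS = ∭_V (∇ · F) dV.

Compute the divergence:
    ∇ · F = ∂F_x/∂x + ∂F_y/∂y + ∂F_z/∂z = 26y^2 + 26z^2 + 26x^2 + 26z^2 + 26x^2 + 26y^2 = 52x^2 + 52y^2 + 52z^2.

V is a rectangular box, so dV = dx dy dz with 0 ≤ x ≤ 2, 0 ≤ y ≤ 2, 0 ≤ z ≤ 1.

Integrate (52x^2 + 52y^2 + 52z^2) over V as an iterated integral:

    ∭_V (∇·F) dV = ∫_0^{2} ∫_0^{2} ∫_0^{1} (52x^2 + 52y^2 + 52z^2) dz dy dx.

Inner (z from 0 to 1): 52x^2 + 52y^2 + 52/3.
Middle (y from 0 to 2): 104x^2 + 520/3.
Outer (x from 0 to 2): 624.

Therefore ∯_{∂V} F · n dS = 624.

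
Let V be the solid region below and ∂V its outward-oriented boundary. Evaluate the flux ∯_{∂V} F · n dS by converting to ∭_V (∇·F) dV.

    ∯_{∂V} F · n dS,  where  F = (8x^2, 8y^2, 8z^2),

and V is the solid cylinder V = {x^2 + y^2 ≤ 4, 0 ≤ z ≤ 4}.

By the divergence theorem,

    ∯_{∂V} F · n dS = ∭_V (∇ · F) dV.

Compute the divergence:
    ∇ · F = ∂F_x/∂x + ∂F_y/∂y + ∂F_z/∂z = 16x + 16y + 16z.

In cylindrical coordinates, x = r cos(θ), y = r sin(θ), z = z, dV = r dr dθ dz, with 0 ≤ r ≤ 2, 0 ≤ θ ≤ 2π, 0 ≤ z ≤ 4.

The integrand, after substitution and multiplying by the volume element, becomes (16sqrt(2)r sin(θ + π/4) + 16z) · r, so

    ∭_V (∇·F) dV = ∫_0^{2π} ∫_0^{2} ∫_0^{4} (16sqrt(2)r sin(θ + π/4) + 16z) · r dz dr dθ.

Inner (z from 0 to 4): 64r (sqrt(2)r sin(θ + π/4) + 2).
Middle (r from 0 to 2): 512sqrt(2)sin(θ + π/4)/3 + 256.
Outer (θ from 0 to 2π): 512π.

Therefore ∯_{∂V} F · n dS = 512π.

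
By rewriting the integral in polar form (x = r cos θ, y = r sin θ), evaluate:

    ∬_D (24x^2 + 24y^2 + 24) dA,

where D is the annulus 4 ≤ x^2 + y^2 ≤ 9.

The region D is 2 ≤ r ≤ 3, 0 ≤ θ ≤ 2π in polar coordinates, where x = r cos(θ), y = r sin(θ), and dA = r dr dθ.

Under the substitution, the integrand becomes 24r^2 + 24, so

    ∬_D (24x^2 + 24y^2 + 24) dA = ∫_{0}^{2π} ∫_{2}^{3} (24r^2 + 24) · r dr dθ.

Inner integral (in r): ∫_{2}^{3} (24r^2 + 24) · r dr = 450.

Outer integral (in θ): ∫_{0}^{2π} (450) dθ = 900π.

Therefore ∬_D (24x^2 + 24y^2 + 24) dA = 900π.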